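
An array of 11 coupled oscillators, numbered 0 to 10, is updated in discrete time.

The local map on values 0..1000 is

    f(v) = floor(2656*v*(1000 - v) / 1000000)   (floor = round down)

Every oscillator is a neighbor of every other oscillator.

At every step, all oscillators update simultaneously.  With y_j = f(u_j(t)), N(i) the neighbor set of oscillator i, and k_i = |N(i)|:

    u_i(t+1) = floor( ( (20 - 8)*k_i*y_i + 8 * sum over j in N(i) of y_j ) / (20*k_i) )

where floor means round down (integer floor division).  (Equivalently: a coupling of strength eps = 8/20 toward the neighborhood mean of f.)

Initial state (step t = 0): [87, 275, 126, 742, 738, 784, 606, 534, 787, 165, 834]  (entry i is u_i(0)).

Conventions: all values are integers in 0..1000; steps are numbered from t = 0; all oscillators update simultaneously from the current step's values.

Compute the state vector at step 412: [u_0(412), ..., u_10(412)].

Answer: [623, 623, 623, 623, 623, 623, 623, 623, 623, 623, 623]
Key observation: The state at step 11, [623, 623, 623, 623, 623, 623, 623, 623, 623, 623, 623], reappears at step 12: the system is in a cycle of period 1 from step 11 on.  Therefore the state at step 412 equals the state at step 11 + ((412 - 11) mod 1) = 11, which is [623, 623, 623, 623, 623, 623, 623, 623, 623, 623, 623].

Derivation:
t=0: [87, 275, 126, 742, 738, 784, 606, 534, 787, 165, 834]
t=1: [316, 495, 362, 483, 486, 450, 553, 568, 448, 403, 404]
t=2: [604, 654, 626, 654, 654, 650, 650, 647, 650, 640, 640]
t=3: [623, 604, 615, 604, 604, 606, 606, 607, 606, 610, 610]
t=4: [627, 633, 629, 633, 633, 633, 633, 632, 633, 631, 631]
t=5: [619, 617, 618, 617, 617, 617, 617, 617, 617, 617, 617]
t=6: [626, 626, 626, 626, 626, 626, 626, 626, 626, 626, 626]
t=7: [621, 621, 621, 621, 621, 621, 621, 621, 621, 621, 621]
t=8: [625, 625, 625, 625, 625, 625, 625, 625, 625, 625, 625]
t=9: [622, 622, 622, 622, 622, 622, 622, 622, 622, 622, 622]
t=10: [624, 624, 624, 624, 624, 624, 624, 624, 624, 624, 624]
t=11: [623, 623, 623, 623, 623, 623, 623, 623, 623, 623, 623]
t=12: [623, 623, 623, 623, 623, 623, 623, 623, 623, 623, 623]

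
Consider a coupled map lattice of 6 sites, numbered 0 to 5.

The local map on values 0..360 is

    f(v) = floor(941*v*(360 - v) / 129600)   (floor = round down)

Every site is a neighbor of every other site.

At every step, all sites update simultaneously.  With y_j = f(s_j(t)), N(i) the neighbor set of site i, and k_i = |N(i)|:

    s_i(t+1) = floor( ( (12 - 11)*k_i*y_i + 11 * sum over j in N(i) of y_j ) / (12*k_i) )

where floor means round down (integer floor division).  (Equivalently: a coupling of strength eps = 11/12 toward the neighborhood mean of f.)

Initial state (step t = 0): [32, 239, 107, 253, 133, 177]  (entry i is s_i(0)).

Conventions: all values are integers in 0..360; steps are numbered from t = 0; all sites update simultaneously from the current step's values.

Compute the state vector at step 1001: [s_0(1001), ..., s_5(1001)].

Simulating step by step:
t=0: [32, 239, 107, 253, 133, 177]
t=1: [199, 186, 187, 187, 185, 183]
t=2: [234, 234, 234, 234, 233, 233]
t=3: [214, 214, 214, 214, 214, 214]
t=4: [226, 226, 226, 226, 226, 226]
t=5: [219, 219, 219, 219, 219, 219]
t=6: [224, 224, 224, 224, 224, 224]
t=7: [221, 221, 221, 221, 221, 221]
t=8: [223, 223, 223, 223, 223, 223]
t=9: [221, 221, 221, 221, 221, 221]

Answer: [221, 221, 221, 221, 221, 221]
Key observation: The state at step 7, [221, 221, 221, 221, 221, 221], reappears at step 9: the system is in a cycle of period 2 from step 7 on.  Therefore the state at step 1001 equals the state at step 7 + ((1001 - 7) mod 2) = 7, which is [221, 221, 221, 221, 221, 221].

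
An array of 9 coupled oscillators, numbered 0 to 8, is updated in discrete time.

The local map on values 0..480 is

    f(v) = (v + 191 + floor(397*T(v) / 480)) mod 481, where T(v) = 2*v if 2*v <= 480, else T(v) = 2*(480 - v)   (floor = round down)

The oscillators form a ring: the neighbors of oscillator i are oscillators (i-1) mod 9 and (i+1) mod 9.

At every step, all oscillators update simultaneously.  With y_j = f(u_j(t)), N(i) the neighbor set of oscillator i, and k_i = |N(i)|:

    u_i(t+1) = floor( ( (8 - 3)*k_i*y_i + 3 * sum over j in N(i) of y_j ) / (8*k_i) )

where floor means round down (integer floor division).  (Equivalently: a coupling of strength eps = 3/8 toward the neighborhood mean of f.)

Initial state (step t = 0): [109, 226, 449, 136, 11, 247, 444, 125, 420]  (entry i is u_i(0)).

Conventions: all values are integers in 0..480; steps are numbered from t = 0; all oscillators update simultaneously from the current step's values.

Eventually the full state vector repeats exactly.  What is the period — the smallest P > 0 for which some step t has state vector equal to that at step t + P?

Answer: 2
Key observation: The state at step 10, [305, 305, 305, 305, 305, 305, 305, 305, 305], reappears at step 12 — and no state repeats earlier — so the cycle the system enters has period 2.

Derivation:
t=0: [109, 226, 449, 136, 11, 247, 444, 125, 420]
t=1: [400, 322, 202, 124, 214, 294, 204, 108, 240]
t=2: [271, 274, 216, 122, 238, 293, 304, 410, 351]
t=3: [315, 316, 243, 137, 277, 316, 293, 255, 276]
t=4: [301, 306, 285, 170, 270, 304, 313, 329, 320]
t=5: [303, 306, 285, 221, 291, 308, 298, 291, 295]
t=6: [305, 306, 310, 303, 307, 305, 308, 311, 310]
t=7: [303, 302, 302, 303, 303, 303, 302, 300, 301]
t=8: [305, 305, 305, 305, 305, 305, 306, 306, 306]
t=9: [303, 304, 304, 304, 304, 303, 303, 303, 303]
t=10: [305, 305, 305, 305, 305, 305, 305, 305, 305]
t=11: [304, 304, 304, 304, 304, 304, 304, 304, 304]
t=12: [305, 305, 305, 305, 305, 305, 305, 305, 305]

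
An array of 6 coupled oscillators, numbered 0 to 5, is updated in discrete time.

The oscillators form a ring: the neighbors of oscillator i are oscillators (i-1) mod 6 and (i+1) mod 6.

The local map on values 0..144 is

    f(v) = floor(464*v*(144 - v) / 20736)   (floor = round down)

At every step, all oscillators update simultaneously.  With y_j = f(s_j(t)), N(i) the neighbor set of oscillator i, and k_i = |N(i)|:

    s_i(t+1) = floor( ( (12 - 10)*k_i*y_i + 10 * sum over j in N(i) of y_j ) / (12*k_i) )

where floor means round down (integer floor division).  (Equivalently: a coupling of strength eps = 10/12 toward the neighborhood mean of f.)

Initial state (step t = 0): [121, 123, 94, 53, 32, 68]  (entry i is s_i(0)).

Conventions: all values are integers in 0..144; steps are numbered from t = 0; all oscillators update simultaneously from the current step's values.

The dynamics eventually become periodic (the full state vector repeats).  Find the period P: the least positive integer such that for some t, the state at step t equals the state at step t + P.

Simulating step by step:
t=0: [121, 123, 94, 53, 32, 68]
t=1: [82, 79, 85, 94, 105, 78]
t=2: [114, 112, 109, 102, 106, 104]
t=3: [84, 80, 87, 88, 93, 84]
t=4: [112, 111, 111, 108, 110, 109]
t=5: [82, 80, 83, 82, 85, 82]
t=6: [113, 113, 113, 112, 112, 112]
t=7: [78, 78, 78, 79, 80, 79]
t=8: [114, 115, 114, 114, 114, 114]
t=9: [75, 75, 75, 76, 76, 76]
t=10: [115, 115, 115, 115, 115, 115]
t=11: [74, 74, 74, 74, 74, 74]
t=12: [115, 115, 115, 115, 115, 115]

Answer: 2
Key observation: The state at step 10, [115, 115, 115, 115, 115, 115], reappears at step 12 — and no state repeats earlier — so the cycle the system enters has period 2.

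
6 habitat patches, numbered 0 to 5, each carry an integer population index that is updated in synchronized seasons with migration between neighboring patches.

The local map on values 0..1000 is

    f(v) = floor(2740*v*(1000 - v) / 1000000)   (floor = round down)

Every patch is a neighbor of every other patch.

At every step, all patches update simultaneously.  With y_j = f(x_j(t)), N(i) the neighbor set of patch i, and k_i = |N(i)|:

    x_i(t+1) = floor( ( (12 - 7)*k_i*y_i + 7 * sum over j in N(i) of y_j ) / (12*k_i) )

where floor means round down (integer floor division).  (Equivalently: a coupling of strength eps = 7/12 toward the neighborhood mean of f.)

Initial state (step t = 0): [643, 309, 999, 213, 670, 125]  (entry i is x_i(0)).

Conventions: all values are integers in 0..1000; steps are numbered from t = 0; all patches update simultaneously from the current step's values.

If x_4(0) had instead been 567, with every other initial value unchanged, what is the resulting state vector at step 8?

Answer: [640, 640, 640, 640, 640, 640]
Key observation: This trace re-runs the system from the modified initial state.

Derivation:
t=0: [643, 309, 999, 213, 567, 125]
t=1: [496, 484, 309, 446, 510, 398]
t=2: [668, 668, 638, 666, 668, 659]
t=3: [611, 611, 618, 611, 611, 613]
t=4: [650, 650, 648, 650, 650, 650]
t=5: [623, 623, 623, 623, 623, 623]
t=6: [643, 643, 643, 643, 643, 643]
t=7: [628, 628, 628, 628, 628, 628]
t=8: [640, 640, 640, 640, 640, 640]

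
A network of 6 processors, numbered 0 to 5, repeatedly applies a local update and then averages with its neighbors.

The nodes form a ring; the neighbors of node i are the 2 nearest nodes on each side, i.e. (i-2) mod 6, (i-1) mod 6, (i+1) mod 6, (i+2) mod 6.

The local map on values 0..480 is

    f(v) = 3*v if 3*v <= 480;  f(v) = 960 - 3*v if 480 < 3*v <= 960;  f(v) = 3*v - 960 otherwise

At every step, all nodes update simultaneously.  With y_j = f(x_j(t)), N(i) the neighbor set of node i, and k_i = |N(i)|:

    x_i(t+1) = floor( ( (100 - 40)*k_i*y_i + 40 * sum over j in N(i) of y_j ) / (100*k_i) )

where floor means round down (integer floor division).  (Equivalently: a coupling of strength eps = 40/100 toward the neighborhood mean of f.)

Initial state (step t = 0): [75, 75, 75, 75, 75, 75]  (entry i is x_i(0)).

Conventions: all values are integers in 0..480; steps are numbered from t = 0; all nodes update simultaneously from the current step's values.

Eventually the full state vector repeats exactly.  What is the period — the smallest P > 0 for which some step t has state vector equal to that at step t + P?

Answer: 16
Key observation: The state at step 0, [75, 75, 75, 75, 75, 75], reappears at step 16 — and no state repeats earlier — so the cycle the system enters has period 16.

Derivation:
t=0: [75, 75, 75, 75, 75, 75]
t=1: [225, 225, 225, 225, 225, 225]
t=2: [285, 285, 285, 285, 285, 285]
t=3: [105, 105, 105, 105, 105, 105]
t=4: [315, 315, 315, 315, 315, 315]
t=5: [15, 15, 15, 15, 15, 15]
t=6: [45, 45, 45, 45, 45, 45]
t=7: [135, 135, 135, 135, 135, 135]
t=8: [405, 405, 405, 405, 405, 405]
t=9: [255, 255, 255, 255, 255, 255]
t=10: [195, 195, 195, 195, 195, 195]
t=11: [375, 375, 375, 375, 375, 375]
t=12: [165, 165, 165, 165, 165, 165]
t=13: [465, 465, 465, 465, 465, 465]
t=14: [435, 435, 435, 435, 435, 435]
t=15: [345, 345, 345, 345, 345, 345]
t=16: [75, 75, 75, 75, 75, 75]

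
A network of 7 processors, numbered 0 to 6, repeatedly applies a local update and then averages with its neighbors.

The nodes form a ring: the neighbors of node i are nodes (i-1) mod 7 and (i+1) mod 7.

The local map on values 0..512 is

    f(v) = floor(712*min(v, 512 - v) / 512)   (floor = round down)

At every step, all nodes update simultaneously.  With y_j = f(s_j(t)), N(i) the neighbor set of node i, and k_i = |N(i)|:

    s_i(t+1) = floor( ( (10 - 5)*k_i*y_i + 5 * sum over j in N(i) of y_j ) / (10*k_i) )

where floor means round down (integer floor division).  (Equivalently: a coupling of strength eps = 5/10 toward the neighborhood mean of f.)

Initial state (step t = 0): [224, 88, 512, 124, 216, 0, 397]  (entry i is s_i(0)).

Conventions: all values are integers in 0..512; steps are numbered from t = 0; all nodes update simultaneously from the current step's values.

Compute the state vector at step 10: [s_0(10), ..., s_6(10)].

Answer: [300, 329, 340, 340, 327, 298, 282]

Derivation:
t=0: [224, 88, 512, 124, 216, 0, 397]
t=1: [225, 138, 73, 161, 193, 114, 157]
t=2: [258, 198, 154, 203, 229, 200, 226]
t=3: [323, 279, 246, 274, 299, 297, 314]
t=4: [280, 313, 334, 324, 305, 291, 277]
t=5: [311, 280, 257, 264, 285, 306, 320]
t=6: [286, 319, 343, 339, 315, 288, 274]
t=7: [306, 271, 244, 247, 274, 306, 321]
t=8: [293, 323, 339, 338, 322, 291, 275]
t=9: [299, 267, 245, 246, 269, 301, 317]
t=10: [300, 329, 340, 340, 327, 298, 282]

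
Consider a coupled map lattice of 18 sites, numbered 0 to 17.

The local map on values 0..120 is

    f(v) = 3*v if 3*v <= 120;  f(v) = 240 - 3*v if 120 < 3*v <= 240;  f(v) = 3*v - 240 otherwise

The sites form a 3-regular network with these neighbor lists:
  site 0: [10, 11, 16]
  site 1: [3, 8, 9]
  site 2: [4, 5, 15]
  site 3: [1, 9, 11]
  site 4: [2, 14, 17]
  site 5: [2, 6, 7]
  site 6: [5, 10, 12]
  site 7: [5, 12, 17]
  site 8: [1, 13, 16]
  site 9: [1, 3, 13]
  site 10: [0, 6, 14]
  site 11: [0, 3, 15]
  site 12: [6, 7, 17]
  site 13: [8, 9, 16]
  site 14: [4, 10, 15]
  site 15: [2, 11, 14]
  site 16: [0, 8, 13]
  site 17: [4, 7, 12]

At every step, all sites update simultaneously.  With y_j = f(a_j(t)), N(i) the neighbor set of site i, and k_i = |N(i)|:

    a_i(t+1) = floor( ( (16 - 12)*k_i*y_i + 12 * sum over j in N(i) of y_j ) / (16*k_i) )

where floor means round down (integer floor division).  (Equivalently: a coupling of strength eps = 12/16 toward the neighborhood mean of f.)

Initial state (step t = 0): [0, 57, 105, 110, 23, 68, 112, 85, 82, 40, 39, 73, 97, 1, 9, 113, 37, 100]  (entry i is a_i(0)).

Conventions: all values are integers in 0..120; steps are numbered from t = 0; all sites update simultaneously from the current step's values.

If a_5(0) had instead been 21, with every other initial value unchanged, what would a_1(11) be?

Answer: a_1(11) = 78
Key observation: This trace re-runs the system from the modified initial state.

Derivation:
t=0: [0, 57, 105, 110, 23, 21, 112, 85, 82, 40, 39, 73, 97, 1, 9, 113, 37, 100]
t=1: [62, 71, 76, 75, 57, 62, 81, 47, 47, 70, 60, 52, 55, 60, 78, 55, 30, 48]
t=2: [72, 42, 52, 39, 45, 42, 48, 81, 69, 33, 30, 57, 68, 69, 52, 44, 75, 84]
t=3: [49, 90, 102, 99, 71, 74, 84, 41, 48, 90, 73, 79, 36, 45, 96, 86, 26, 39]
t=4: [48, 53, 32, 30, 64, 53, 39, 90, 77, 55, 43, 42, 88, 77, 28, 33, 93, 92]
t=5: [90, 63, 81, 90, 66, 81, 83, 42, 34, 63, 102, 99, 51, 33, 85, 98, 38, 34]
t=6: [66, 58, 25, 47, 40, 32, 41, 76, 91, 57, 30, 42, 78, 91, 44, 32, 86, 86]
t=7: [66, 66, 96, 87, 80, 75, 77, 33, 37, 66, 89, 87, 38, 38, 103, 98, 31, 39]
t=8: [45, 54, 29, 31, 58, 42, 41, 86, 90, 54, 36, 34, 84, 90, 37, 48, 90, 82]
t=9: [86, 69, 90, 87, 67, 84, 87, 37, 42, 69, 110, 99, 38, 42, 95, 99, 48, 25]
t=10: [65, 50, 34, 36, 47, 43, 59, 78, 89, 50, 43, 38, 80, 89, 57, 47, 85, 84]
t=11: [71, 78, 102, 100, 70, 70, 71, 32, 39, 78, 72, 91, 20, 39, 94, 96, 28, 29]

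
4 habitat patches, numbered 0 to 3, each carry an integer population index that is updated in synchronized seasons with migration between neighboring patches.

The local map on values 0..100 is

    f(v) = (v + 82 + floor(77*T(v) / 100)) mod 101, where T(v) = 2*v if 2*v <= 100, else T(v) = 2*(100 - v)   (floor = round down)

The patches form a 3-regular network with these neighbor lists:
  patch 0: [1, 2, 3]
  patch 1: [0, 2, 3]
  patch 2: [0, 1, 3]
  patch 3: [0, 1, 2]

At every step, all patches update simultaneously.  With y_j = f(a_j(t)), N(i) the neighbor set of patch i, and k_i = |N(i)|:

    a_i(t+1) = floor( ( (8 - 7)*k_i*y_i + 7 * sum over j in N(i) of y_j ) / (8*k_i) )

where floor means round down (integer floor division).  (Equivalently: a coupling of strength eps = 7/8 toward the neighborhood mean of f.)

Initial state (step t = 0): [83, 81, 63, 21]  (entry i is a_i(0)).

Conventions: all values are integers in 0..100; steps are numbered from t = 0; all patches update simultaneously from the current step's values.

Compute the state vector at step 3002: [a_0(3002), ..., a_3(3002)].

Answer: [88, 88, 88, 88]
Key observation: The state at step 6, [88, 88, 88, 88], reappears at step 8: the system is in a cycle of period 2 from step 6 on.  Therefore the state at step 3002 equals the state at step 6 + ((3002 - 6) mod 2) = 6, which is [88, 88, 88, 88].

Derivation:
t=0: [83, 81, 63, 21]
t=1: [76, 76, 75, 86]
t=2: [91, 91, 91, 92]
t=3: [85, 85, 85, 85]
t=4: [89, 89, 89, 89]
t=5: [86, 86, 86, 86]
t=6: [88, 88, 88, 88]
t=7: [87, 87, 87, 87]
t=8: [88, 88, 88, 88]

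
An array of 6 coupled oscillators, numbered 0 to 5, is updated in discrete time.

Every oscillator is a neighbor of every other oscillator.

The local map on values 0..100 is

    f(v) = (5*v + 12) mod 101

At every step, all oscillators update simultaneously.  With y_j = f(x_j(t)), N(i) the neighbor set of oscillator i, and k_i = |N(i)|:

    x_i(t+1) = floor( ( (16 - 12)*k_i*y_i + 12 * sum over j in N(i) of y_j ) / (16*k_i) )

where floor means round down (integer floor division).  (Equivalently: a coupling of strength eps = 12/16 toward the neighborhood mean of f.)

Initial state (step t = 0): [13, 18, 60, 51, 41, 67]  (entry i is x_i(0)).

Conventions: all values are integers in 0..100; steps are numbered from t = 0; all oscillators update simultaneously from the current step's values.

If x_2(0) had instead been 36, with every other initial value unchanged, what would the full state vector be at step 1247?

Simulating step by step:
t=0: [13, 18, 36, 51, 41, 67]
t=1: [51, 44, 53, 50, 45, 48]
t=2: [53, 50, 54, 53, 50, 52]
t=3: [70, 69, 71, 70, 69, 70]
t=4: [58, 57, 58, 58, 57, 58]
t=5: [98, 98, 98, 98, 98, 98]
t=6: [98, 98, 98, 98, 98, 98]

Answer: [98, 98, 98, 98, 98, 98]
Key observation: The state at step 5, [98, 98, 98, 98, 98, 98], reappears at step 6: the system is in a cycle of period 1 from step 5 on.  Therefore the state at step 1247 equals the state at step 5 + ((1247 - 5) mod 1) = 5, which is [98, 98, 98, 98, 98, 98].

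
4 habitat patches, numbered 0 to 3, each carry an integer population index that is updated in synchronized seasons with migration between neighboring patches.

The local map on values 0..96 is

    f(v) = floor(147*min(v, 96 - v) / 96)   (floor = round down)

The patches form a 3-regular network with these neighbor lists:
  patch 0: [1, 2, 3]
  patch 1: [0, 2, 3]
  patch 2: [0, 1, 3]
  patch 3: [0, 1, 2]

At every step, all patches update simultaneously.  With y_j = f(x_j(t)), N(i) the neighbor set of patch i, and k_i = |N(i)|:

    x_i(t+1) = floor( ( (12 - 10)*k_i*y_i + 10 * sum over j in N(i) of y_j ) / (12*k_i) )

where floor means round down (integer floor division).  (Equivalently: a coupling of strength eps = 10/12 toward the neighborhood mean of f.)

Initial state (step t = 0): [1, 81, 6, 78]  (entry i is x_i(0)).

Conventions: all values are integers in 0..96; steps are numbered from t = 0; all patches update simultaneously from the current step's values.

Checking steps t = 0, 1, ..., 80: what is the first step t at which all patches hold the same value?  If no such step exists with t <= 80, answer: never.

Simulating step by step:
t=0: [1, 81, 6, 78]  (not all equal)
t=1: [16, 13, 15, 13]  (not all equal)
t=2: [20, 21, 20, 21]  (not all equal)
t=3: [31, 30, 31, 30]  (not all equal)
t=4: [45, 46, 45, 46]  (not all equal)
t=5: [69, 68, 69, 68]  (not all equal)
t=6: [41, 41, 41, 41]  (all equal)

Answer: 6
Key observation: Synchronization is absorbing here: once all patches are equal they stay equal, and step 6 is the first all-equal step.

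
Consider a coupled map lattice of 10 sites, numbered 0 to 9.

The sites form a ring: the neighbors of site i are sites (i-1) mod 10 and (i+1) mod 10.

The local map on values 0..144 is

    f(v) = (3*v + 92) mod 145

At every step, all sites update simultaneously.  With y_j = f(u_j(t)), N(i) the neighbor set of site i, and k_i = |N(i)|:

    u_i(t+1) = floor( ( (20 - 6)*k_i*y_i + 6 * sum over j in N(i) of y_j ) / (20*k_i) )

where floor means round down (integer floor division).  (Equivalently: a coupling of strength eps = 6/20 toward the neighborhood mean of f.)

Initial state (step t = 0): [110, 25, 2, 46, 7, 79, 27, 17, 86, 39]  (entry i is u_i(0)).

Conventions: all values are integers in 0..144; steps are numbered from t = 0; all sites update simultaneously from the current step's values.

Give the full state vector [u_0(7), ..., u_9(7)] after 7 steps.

Simulating step by step:
t=0: [110, 25, 2, 46, 7, 79, 27, 17, 86, 39]
t=1: [105, 49, 84, 91, 97, 48, 46, 113, 73, 73]
t=2: [99, 91, 63, 74, 90, 90, 94, 114, 39, 35]
t=3: [88, 87, 110, 48, 64, 73, 91, 123, 74, 60]
t=4: [74, 73, 115, 104, 114, 46, 59, 33, 39, 102]
t=5: [36, 18, 21, 101, 130, 99, 106, 60, 67, 88]
t=6: [48, 10, 22, 82, 63, 94, 117, 107, 31, 54]
t=7: [98, 101, 34, 55, 115, 80, 36, 93, 62, 95]

Answer: [98, 101, 34, 55, 115, 80, 36, 93, 62, 95]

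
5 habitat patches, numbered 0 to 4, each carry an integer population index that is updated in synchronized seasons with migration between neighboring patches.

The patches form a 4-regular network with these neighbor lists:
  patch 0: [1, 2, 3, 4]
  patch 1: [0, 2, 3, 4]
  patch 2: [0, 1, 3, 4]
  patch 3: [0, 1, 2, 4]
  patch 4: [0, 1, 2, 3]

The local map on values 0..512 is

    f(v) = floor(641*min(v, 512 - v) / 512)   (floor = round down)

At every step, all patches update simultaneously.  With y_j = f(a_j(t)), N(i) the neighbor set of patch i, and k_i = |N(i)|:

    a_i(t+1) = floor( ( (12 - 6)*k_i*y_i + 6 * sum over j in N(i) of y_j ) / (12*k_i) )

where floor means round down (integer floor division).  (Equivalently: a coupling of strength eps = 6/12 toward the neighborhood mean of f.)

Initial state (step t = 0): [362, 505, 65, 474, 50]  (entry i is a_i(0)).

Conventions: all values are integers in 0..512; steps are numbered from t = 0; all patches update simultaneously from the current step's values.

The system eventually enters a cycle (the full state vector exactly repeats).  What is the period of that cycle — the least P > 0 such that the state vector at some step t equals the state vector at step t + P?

Answer: 24
Key observation: The state at step 18, [301, 301, 301, 301, 301], reappears at step 42 — and no state repeats earlier — so the cycle the system enters has period 24.

Derivation:
t=0: [362, 505, 65, 474, 50]
t=1: [118, 51, 78, 65, 71]
t=2: [114, 83, 95, 89, 92]
t=3: [126, 112, 117, 115, 116]
t=4: [150, 143, 146, 145, 145]
t=5: [183, 180, 182, 181, 181]
t=6: [227, 226, 226, 226, 226]
t=7: [283, 282, 282, 282, 282]
t=8: [286, 286, 286, 286, 286]
t=9: [282, 282, 282, 282, 282]
t=10: [287, 287, 287, 287, 287]
t=11: [281, 281, 281, 281, 281]
t=12: [289, 289, 289, 289, 289]
t=13: [279, 279, 279, 279, 279]
t=14: [291, 291, 291, 291, 291]
t=15: [276, 276, 276, 276, 276]
t=16: [295, 295, 295, 295, 295]
t=17: [271, 271, 271, 271, 271]
t=18: [301, 301, 301, 301, 301]
t=19: [264, 264, 264, 264, 264]
t=20: [310, 310, 310, 310, 310]
t=21: [252, 252, 252, 252, 252]
t=22: [315, 315, 315, 315, 315]
t=23: [246, 246, 246, 246, 246]
t=24: [307, 307, 307, 307, 307]
t=25: [256, 256, 256, 256, 256]
t=26: [320, 320, 320, 320, 320]
t=27: [240, 240, 240, 240, 240]
t=28: [300, 300, 300, 300, 300]
t=29: [265, 265, 265, 265, 265]
t=30: [309, 309, 309, 309, 309]
t=31: [254, 254, 254, 254, 254]
t=32: [317, 317, 317, 317, 317]
t=33: [244, 244, 244, 244, 244]
t=34: [305, 305, 305, 305, 305]
t=35: [259, 259, 259, 259, 259]
t=36: [316, 316, 316, 316, 316]
t=37: [245, 245, 245, 245, 245]
t=38: [306, 306, 306, 306, 306]
t=39: [257, 257, 257, 257, 257]
t=40: [319, 319, 319, 319, 319]
t=41: [241, 241, 241, 241, 241]
t=42: [301, 301, 301, 301, 301]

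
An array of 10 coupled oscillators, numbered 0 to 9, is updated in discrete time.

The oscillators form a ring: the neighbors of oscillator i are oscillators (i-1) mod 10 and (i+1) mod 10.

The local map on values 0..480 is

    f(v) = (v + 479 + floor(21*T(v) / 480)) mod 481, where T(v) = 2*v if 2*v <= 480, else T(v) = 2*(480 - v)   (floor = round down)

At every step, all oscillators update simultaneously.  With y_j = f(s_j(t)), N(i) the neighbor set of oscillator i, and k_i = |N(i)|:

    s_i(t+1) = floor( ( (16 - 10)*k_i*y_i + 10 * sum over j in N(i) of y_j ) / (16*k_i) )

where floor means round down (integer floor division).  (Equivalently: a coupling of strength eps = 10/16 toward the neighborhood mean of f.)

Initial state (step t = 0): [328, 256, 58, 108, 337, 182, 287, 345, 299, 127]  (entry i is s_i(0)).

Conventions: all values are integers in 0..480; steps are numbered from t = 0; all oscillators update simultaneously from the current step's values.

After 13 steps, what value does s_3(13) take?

Simulating step by step:
t=0: [328, 256, 58, 108, 337, 182, 287, 345, 299, 127]
t=1: [254, 227, 144, 170, 227, 275, 284, 324, 270, 254]
t=2: [262, 224, 190, 192, 239, 278, 307, 308, 296, 275]
t=3: [270, 241, 216, 221, 252, 290, 311, 317, 307, 292]
t=4: [283, 259, 242, 245, 270, 299, 318, 324, 318, 304]
t=5: [297, 277, 265, 269, 286, 309, 325, 331, 327, 315]
t=6: [310, 294, 285, 288, 301, 319, 333, 338, 335, 325]
t=7: [322, 309, 303, 305, 315, 329, 340, 345, 343, 334]
t=8: [332, 323, 318, 320, 328, 339, 348, 352, 350, 343]
t=9: [342, 335, 331, 333, 339, 348, 355, 359, 357, 351]
t=10: [352, 346, 343, 344, 349, 356, 362, 365, 364, 359]
t=11: [361, 355, 353, 354, 358, 364, 369, 371, 370, 366]
t=12: [368, 364, 362, 363, 366, 371, 375, 377, 376, 373]
t=13: [375, 372, 370, 371, 373, 377, 381, 383, 382, 379]

Answer: s_3(13) = 371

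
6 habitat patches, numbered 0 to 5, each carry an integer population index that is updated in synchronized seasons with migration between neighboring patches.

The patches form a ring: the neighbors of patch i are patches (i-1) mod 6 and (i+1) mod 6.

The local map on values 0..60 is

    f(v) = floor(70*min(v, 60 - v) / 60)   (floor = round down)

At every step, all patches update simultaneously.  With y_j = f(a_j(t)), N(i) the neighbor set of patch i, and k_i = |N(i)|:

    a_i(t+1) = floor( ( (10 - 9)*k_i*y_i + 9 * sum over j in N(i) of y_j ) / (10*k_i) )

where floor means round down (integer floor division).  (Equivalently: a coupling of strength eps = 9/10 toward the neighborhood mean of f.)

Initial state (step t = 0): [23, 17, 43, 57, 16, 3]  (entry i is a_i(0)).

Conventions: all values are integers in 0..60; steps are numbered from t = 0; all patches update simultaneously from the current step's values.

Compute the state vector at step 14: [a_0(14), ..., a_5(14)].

Answer: [33, 33, 33, 34, 35, 34]

Derivation:
t=0: [23, 17, 43, 57, 16, 3]
t=1: [12, 22, 11, 16, 4, 20]
t=2: [23, 14, 20, 9, 18, 10]
t=3: [14, 23, 14, 20, 11, 22]
t=4: [24, 17, 23, 14, 22, 15]
t=5: [19, 26, 18, 24, 17, 25]
t=6: [28, 22, 28, 20, 27, 21]
t=7: [25, 31, 24, 30, 24, 30]
t=8: [33, 28, 33, 28, 34, 29]
t=9: [32, 31, 31, 30, 32, 30]
t=10: [33, 32, 33, 32, 34, 32]
t=11: [31, 31, 31, 30, 31, 30]
t=12: [33, 33, 33, 33, 34, 33]
t=13: [31, 31, 31, 30, 30, 30]
t=14: [33, 33, 33, 34, 35, 34]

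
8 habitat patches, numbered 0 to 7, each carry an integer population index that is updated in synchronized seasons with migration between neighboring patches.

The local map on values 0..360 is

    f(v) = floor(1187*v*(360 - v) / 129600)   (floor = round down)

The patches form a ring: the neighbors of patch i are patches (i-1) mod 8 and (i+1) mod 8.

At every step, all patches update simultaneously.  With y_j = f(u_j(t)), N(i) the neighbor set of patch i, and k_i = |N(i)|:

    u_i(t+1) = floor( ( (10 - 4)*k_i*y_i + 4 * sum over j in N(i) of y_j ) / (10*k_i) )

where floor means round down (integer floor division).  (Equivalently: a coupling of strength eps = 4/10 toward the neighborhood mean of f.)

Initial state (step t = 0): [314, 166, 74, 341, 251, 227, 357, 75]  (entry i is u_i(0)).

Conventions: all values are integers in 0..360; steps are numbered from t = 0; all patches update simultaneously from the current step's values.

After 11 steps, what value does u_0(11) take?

Simulating step by step:
t=0: [314, 166, 74, 341, 251, 227, 357, 75]
t=1: [177, 241, 186, 124, 217, 217, 99, 145]
t=2: [287, 275, 283, 276, 280, 274, 255, 277]
t=3: [199, 206, 204, 208, 208, 219, 232, 213]
t=4: [291, 290, 290, 289, 287, 281, 276, 284]
t=5: [186, 184, 185, 187, 192, 202, 207, 197]
t=6: [295, 296, 296, 295, 294, 292, 291, 293]
t=7: [175, 173, 173, 175, 177, 180, 181, 179]
t=8: [296, 296, 296, 296, 296, 296, 296, 296]
t=9: [173, 173, 173, 173, 173, 173, 173, 173]
t=10: [296, 296, 296, 296, 296, 296, 296, 296]
t=11: [173, 173, 173, 173, 173, 173, 173, 173]

Answer: u_0(11) = 173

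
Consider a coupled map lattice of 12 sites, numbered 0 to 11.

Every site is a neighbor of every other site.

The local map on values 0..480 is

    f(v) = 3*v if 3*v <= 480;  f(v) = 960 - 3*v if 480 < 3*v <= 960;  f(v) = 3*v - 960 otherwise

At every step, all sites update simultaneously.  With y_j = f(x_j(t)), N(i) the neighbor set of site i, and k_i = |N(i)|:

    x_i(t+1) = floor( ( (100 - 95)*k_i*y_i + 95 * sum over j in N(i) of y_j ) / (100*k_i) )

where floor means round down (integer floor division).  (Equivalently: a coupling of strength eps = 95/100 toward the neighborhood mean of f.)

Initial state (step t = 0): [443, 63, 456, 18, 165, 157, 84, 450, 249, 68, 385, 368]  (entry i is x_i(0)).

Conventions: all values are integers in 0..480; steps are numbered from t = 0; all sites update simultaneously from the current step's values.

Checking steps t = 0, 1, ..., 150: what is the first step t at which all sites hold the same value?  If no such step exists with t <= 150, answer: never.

Answer: 4
Key observation: Synchronization is absorbing here: once all sites are equal they stay equal, and step 4 is the first all-equal step.

Derivation:
t=0: [443, 63, 456, 18, 165, 157, 84, 450, 249, 68, 385, 368]  (not all equal)
t=1: [276, 282, 274, 287, 272, 272, 280, 275, 281, 282, 282, 284]  (not all equal)
t=2: [122, 123, 122, 124, 122, 122, 123, 122, 123, 123, 123, 123]  (not all equal)
t=3: [368, 367, 368, 367, 368, 368, 367, 368, 367, 367, 367, 367]  (not all equal)
t=4: [142, 142, 142, 142, 142, 142, 142, 142, 142, 142, 142, 142]  (all equal)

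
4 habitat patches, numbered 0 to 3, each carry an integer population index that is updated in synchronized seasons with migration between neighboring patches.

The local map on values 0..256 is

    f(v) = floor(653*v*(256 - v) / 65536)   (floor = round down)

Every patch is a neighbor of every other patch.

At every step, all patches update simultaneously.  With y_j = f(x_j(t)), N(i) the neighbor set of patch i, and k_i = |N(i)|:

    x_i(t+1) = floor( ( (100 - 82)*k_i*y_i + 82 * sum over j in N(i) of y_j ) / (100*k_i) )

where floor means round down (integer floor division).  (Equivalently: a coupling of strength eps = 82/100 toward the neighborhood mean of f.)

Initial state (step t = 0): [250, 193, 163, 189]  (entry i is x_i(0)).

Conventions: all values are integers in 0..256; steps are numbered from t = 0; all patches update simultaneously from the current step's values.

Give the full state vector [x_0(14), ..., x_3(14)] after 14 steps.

Simulating step by step:
t=0: [250, 193, 163, 189]
t=1: [111, 101, 98, 100]
t=2: [155, 156, 156, 156]
t=3: [155, 155, 155, 155]
t=4: [155, 155, 155, 155]
t=5: [155, 155, 155, 155]
t=6: [155, 155, 155, 155]
t=7: [155, 155, 155, 155]
t=8: [155, 155, 155, 155]
t=9: [155, 155, 155, 155]
t=10: [155, 155, 155, 155]
t=11: [155, 155, 155, 155]
t=12: [155, 155, 155, 155]
t=13: [155, 155, 155, 155]
t=14: [155, 155, 155, 155]

Answer: [155, 155, 155, 155]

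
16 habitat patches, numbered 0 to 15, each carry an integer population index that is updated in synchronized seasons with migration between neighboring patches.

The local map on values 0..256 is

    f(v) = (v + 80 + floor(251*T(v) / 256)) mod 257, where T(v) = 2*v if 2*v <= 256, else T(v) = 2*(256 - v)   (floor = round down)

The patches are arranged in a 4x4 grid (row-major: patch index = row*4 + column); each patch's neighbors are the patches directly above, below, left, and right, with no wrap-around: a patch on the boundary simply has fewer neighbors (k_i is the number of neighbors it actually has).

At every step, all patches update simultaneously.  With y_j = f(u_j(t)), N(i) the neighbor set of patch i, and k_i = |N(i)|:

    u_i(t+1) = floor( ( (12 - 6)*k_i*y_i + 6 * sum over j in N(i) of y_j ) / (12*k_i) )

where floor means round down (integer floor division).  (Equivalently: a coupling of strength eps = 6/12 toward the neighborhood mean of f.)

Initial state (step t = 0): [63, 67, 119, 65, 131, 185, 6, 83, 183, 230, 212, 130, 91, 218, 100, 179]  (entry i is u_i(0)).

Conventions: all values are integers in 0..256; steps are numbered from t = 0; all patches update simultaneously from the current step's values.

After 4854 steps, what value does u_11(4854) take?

Simulating step by step:
t=0: [63, 67, 119, 65, 131, 185, 6, 83, 183, 230, 212, 130, 91, 218, 100, 179]
t=1: [59, 65, 109, 68, 150, 126, 112, 86, 140, 118, 125, 156, 112, 109, 124, 155]
t=2: [175, 106, 104, 67, 196, 163, 153, 97, 179, 176, 182, 161, 160, 158, 180, 179]
t=3: [146, 143, 120, 70, 147, 159, 158, 116, 153, 157, 156, 153, 166, 166, 155, 156]
t=4: [184, 182, 154, 101, 180, 175, 172, 146, 175, 173, 175, 174, 168, 168, 173, 175]
t=5: [149, 155, 160, 151, 152, 155, 163, 165, 156, 157, 157, 161, 161, 161, 158, 156]
t=6: [179, 176, 172, 173, 177, 175, 169, 169, 174, 173, 172, 170, 171, 171, 173, 173]
t=7: [153, 155, 158, 159, 154, 156, 160, 161, 157, 158, 159, 160, 159, 159, 158, 158]
t=8: [176, 175, 173, 171, 176, 174, 171, 170, 174, 173, 172, 171, 172, 172, 172, 172]
t=9: [155, 156, 158, 159, 155, 157, 159, 160, 157, 158, 159, 159, 158, 158, 159, 159]
t=10: [175, 174, 173, 172, 175, 174, 172, 171, 174, 173, 172, 171, 173, 172, 172, 172]
t=11: [156, 157, 158, 159, 156, 157, 158, 159, 157, 158, 159, 159, 158, 158, 159, 159]
t=12: [174, 174, 173, 172, 174, 173, 172, 172, 173, 173, 172, 172, 173, 172, 172, 172]
t=13: [157, 157, 158, 158, 157, 157, 158, 159, 157, 158, 158, 159, 158, 158, 159, 159]
t=14: [174, 173, 173, 172, 174, 173, 173, 172, 173, 173, 172, 172, 173, 172, 172, 172]
t=15: [157, 157, 158, 158, 157, 157, 158, 158, 157, 158, 158, 159, 158, 158, 159, 159]
t=16: [174, 173, 173, 173, 174, 173, 173, 172, 173, 173, 172, 172, 173, 172, 172, 172]
t=17: [157, 157, 158, 158, 157, 157, 158, 158, 157, 158, 158, 159, 158, 158, 159, 159]

Answer: u_11(4854) = 172
Key observation: The state at step 15, [157, 157, 158, 158, 157, 157, 158, 158, 157, 158, 158, 159, 158, 158, 159, 159], reappears at step 17: the system is in a cycle of period 2 from step 15 on.  Therefore the state at step 4854 equals the state at step 15 + ((4854 - 15) mod 2) = 16, which is [174, 173, 173, 173, 174, 173, 173, 172, 173, 173, 172, 172, 173, 172, 172, 172].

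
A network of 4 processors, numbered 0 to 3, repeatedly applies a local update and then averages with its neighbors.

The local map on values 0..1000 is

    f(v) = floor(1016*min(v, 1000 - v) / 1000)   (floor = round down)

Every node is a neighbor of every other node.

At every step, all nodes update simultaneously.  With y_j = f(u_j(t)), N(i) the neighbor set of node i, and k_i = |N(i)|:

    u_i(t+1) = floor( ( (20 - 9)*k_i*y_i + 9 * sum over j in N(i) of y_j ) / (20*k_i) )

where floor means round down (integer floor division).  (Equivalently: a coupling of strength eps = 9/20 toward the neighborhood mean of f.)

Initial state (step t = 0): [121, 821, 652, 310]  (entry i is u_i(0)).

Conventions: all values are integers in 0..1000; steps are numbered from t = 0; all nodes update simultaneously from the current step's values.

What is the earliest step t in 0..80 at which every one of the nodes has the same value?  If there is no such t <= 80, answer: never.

Simulating step by step:
t=0: [121, 821, 652, 310]  (not all equal)
t=1: [194, 217, 286, 271]  (not all equal)
t=2: [226, 235, 263, 257]  (not all equal)
t=3: [240, 244, 256, 253]  (not all equal)
t=4: [248, 249, 255, 253]  (not all equal)
t=5: [253, 253, 256, 255]  (not all equal)
t=6: [257, 257, 258, 258]  (not all equal)
t=7: [261, 261, 261, 261]  (all equal)

Answer: 7
Key observation: Synchronization is absorbing here: once all nodes are equal they stay equal, and step 7 is the first all-equal step.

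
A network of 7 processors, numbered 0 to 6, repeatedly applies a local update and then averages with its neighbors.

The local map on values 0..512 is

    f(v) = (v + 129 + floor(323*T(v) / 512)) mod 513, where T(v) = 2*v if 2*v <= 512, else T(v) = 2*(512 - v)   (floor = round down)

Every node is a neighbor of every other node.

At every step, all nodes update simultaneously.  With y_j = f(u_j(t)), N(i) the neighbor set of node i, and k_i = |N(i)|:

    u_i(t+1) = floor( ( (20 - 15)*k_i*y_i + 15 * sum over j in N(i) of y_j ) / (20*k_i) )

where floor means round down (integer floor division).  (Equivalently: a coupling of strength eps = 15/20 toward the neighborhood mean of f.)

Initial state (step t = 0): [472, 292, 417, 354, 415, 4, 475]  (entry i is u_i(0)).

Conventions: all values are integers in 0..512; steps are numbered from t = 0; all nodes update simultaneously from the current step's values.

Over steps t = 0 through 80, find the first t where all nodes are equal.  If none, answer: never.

Simulating step by step:
t=0: [472, 292, 417, 354, 415, 4, 475]  (not all equal)
t=1: [151, 157, 153, 155, 153, 151, 151]  (not all equal)
t=2: [474, 475, 474, 475, 474, 474, 474]  (not all equal)
t=3: [137, 137, 137, 137, 137, 137, 137]  (all equal)

Answer: 3
Key observation: Synchronization is absorbing here: once all nodes are equal they stay equal, and step 3 is the first all-equal step.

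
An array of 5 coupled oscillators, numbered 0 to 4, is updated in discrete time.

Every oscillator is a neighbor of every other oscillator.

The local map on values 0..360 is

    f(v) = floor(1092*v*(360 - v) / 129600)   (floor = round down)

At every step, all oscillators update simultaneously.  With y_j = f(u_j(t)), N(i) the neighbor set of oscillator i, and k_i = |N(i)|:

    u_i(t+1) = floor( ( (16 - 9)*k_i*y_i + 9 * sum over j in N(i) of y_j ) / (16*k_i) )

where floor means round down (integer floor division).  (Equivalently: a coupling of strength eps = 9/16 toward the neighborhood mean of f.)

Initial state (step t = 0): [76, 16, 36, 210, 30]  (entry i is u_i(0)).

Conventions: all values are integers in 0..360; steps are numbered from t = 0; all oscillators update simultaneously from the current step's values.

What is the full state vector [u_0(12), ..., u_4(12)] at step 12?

Simulating step by step:
t=0: [76, 16, 36, 210, 30]
t=1: [148, 108, 123, 173, 119]
t=2: [254, 243, 248, 256, 247]
t=3: [229, 233, 232, 229, 232]
t=4: [251, 250, 250, 251, 250]
t=5: [230, 230, 230, 230, 230]
t=6: [251, 251, 251, 251, 251]
t=7: [230, 230, 230, 230, 230]
t=8: [251, 251, 251, 251, 251]
t=9: [230, 230, 230, 230, 230]
t=10: [251, 251, 251, 251, 251]
t=11: [230, 230, 230, 230, 230]
t=12: [251, 251, 251, 251, 251]

Answer: [251, 251, 251, 251, 251]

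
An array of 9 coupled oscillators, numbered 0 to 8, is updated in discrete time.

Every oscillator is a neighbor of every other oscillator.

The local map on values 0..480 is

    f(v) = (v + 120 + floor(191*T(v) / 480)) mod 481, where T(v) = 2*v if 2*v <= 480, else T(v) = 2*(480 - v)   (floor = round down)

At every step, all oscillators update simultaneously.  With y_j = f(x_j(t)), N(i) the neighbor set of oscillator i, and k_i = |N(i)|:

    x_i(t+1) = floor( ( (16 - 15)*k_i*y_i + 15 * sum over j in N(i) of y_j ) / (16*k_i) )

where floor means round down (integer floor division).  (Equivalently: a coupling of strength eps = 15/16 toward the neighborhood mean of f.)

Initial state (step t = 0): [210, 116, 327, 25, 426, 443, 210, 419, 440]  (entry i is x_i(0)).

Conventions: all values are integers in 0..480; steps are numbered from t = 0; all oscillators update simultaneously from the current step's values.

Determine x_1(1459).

Answer: x_1(1459) = 71
Key observation: The state at step 11, [71, 71, 71, 71, 71, 71, 71, 71, 71], reappears at step 13: the system is in a cycle of period 2 from step 11 on.  Therefore the state at step 1459 equals the state at step 11 + ((1459 - 11) mod 2) = 11, which is [71, 71, 71, 71, 71, 71, 71, 71, 71].

Derivation:
t=0: [210, 116, 327, 25, 426, 443, 210, 419, 440]
t=1: [121, 104, 117, 113, 116, 116, 121, 116, 116]
t=2: [326, 328, 326, 327, 327, 327, 326, 327, 327]
t=3: [87, 87, 87, 87, 87, 87, 87, 87, 87]
t=4: [276, 276, 276, 276, 276, 276, 276, 276, 276]
t=5: [77, 77, 77, 77, 77, 77, 77, 77, 77]
t=6: [258, 258, 258, 258, 258, 258, 258, 258, 258]
t=7: [73, 73, 73, 73, 73, 73, 73, 73, 73]
t=8: [251, 251, 251, 251, 251, 251, 251, 251, 251]
t=9: [72, 72, 72, 72, 72, 72, 72, 72, 72]
t=10: [249, 249, 249, 249, 249, 249, 249, 249, 249]
t=11: [71, 71, 71, 71, 71, 71, 71, 71, 71]
t=12: [247, 247, 247, 247, 247, 247, 247, 247, 247]
t=13: [71, 71, 71, 71, 71, 71, 71, 71, 71]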